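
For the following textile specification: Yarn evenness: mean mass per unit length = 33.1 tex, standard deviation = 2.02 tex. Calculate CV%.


Formula: CV% = (standard deviation / mean) * 100
Step 1: Ratio = 2.02 / 33.1 = 0.061027
Step 2: CV% = 0.061027 * 100 = 6.1027% ≈ 6.1%

6.1%


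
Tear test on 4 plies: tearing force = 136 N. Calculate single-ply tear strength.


Formula: Per-ply strength = Total force / Number of plies
Per-ply = 136 N / 4
Per-ply = 34 N

34 N


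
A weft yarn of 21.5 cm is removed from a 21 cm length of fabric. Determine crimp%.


Formula: Crimp% = ((L_yarn - L_fabric) / L_fabric) * 100
Step 1: Extension = 21.5 - 21 = 0.5 cm
Step 2: Crimp% = (0.5 / 21) * 100
Step 3: Crimp% = 0.02381 * 100 = 2.381% ≈ 2.4%

2.4%


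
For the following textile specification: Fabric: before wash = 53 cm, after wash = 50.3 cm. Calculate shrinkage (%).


Formula: Shrinkage% = ((L_before - L_after) / L_before) * 100
Step 1: Shrinkage = 53 - 50.3 = 2.7 cm
Step 2: Shrinkage% = (2.7 / 53) * 100
Step 3: Shrinkage% = 0.050943 * 100 = 5.0943% ≈ 5.1%

5.1%


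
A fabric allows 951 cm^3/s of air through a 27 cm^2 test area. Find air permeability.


Formula: Air Permeability = Airflow / Test Area
AP = 951 cm^3/s / 27 cm^2
AP = 35.2 cm^3/s/cm^2

35.2 cm^3/s/cm^2


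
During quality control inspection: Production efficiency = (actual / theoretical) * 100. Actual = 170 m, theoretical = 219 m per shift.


Formula: Efficiency% = (Actual output / Theoretical output) * 100
Efficiency% = (170 / 219) * 100
Efficiency% = 0.776256 * 100 = 77.6256% ≈ 77.6%

77.6%


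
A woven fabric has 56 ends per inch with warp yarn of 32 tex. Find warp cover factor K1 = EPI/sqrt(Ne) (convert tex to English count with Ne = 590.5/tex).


Formula: K1 = EPI / sqrt(Ne), with Ne = 590.5 / tex_warp
Step 1: Ne = 590.5 / 32 = 18.453
Step 2: sqrt(Ne) = sqrt(18.453) = 4.2957
Step 3: K1 = 56 / 4.2957 = 13.0

13.0


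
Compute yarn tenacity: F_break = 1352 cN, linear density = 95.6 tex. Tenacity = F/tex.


Formula: Tenacity = Breaking force / Linear density
Tenacity = 1352 cN / 95.6 tex
Tenacity = 14.14 cN/tex

14.14 cN/tex


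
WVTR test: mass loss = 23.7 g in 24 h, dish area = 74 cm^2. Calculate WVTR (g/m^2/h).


Formula: WVTR = mass_loss / (area * time)
Step 1: Convert area: 74 cm^2 = 0.0074 m^2
Step 2: WVTR = 23.7 g / (0.0074 m^2 * 24 h)
Step 3: WVTR = 23.7 / 0.1776 = 133.4 g/m^2/h

133.4 g/m^2/h


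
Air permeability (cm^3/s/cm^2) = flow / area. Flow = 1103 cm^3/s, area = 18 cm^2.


Formula: Air Permeability = Airflow / Test Area
AP = 1103 cm^3/s / 18 cm^2
AP = 61.3 cm^3/s/cm^2

61.3 cm^3/s/cm^2


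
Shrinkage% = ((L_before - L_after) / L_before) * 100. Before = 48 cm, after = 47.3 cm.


Formula: Shrinkage% = ((L_before - L_after) / L_before) * 100
Step 1: Shrinkage = 48 - 47.3 = 0.7 cm
Step 2: Shrinkage% = (0.7 / 48) * 100
Step 3: Shrinkage% = 0.014583 * 100 = 1.4583% ≈ 1.5%

1.5%


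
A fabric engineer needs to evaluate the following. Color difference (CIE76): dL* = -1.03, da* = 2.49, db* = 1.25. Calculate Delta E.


Formula: Delta E = sqrt(dL*^2 + da*^2 + db*^2)
Step 1: dL*^2 = (-1.03)^2 = 1.0609
Step 2: da*^2 = 2.49^2 = 6.2001
Step 3: db*^2 = 1.25^2 = 1.5625
Step 4: Sum = 1.0609 + 6.2001 + 1.5625 = 8.8235
Step 5: Delta E = sqrt(8.8235) = 2.97

2.97 Delta E


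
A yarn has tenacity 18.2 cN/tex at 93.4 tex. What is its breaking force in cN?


Formula: Breaking force = Tenacity * Linear density
F = 18.2 cN/tex * 93.4 tex
F = 1699.88 cN

1699.88 cN


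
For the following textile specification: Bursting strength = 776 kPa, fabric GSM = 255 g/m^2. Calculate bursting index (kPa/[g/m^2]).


Formula: Bursting Index = Bursting Strength / Fabric GSM
BI = 776 kPa / 255 g/m^2
BI = 3.043 kPa/(g/m^2)

3.043 kPa/(g/m^2)


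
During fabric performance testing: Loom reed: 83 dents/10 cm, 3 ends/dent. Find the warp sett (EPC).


Formula: EPC = (dents per 10 cm * ends per dent) / 10
Step 1: Total ends per 10 cm = 83 * 3 = 249
Step 2: EPC = 249 / 10 = 24.9 ends/cm

24.9 ends/cm


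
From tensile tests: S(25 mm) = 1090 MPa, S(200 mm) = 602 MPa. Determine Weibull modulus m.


Formula: m = ln(L1/L2) / ln(S2/S1)
Step 1: ln(L1/L2) = ln(25/200) = -2.07944
Step 2: S2/S1 = 602/1090 = 0.55229
Step 3: ln(S2/S1) = ln(0.55229) = -0.59368
Step 4: m = -2.07944 / -0.59368 = 3.50

3.50 (Weibull m)


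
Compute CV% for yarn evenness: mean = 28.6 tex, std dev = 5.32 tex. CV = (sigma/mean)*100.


Formula: CV% = (standard deviation / mean) * 100
Step 1: Ratio = 5.32 / 28.6 = 0.186014
Step 2: CV% = 0.186014 * 100 = 18.6014% ≈ 18.6%

18.6%


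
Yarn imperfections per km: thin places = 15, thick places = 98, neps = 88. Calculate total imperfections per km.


Formula: Total = thin places + thick places + neps
Total = 15 + 98 + 88
Total = 201 imperfections/km

201 imperfections/km


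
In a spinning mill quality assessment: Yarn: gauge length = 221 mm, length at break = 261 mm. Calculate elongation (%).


Formula: Elongation (%) = ((L_break - L0) / L0) * 100
Step 1: Extension = 261 - 221 = 40 mm
Step 2: Elongation = (40 / 221) * 100
Step 3: Elongation = 0.180995 * 100 = 18.0995% ≈ 18.1%

18.1%


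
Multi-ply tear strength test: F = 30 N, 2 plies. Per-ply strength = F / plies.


Formula: Per-ply strength = Total force / Number of plies
Per-ply = 30 N / 2
Per-ply = 15 N

15 N


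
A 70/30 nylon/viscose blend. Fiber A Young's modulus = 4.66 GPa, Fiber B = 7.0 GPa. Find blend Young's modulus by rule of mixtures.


Formula: Blend property = (fraction_A * property_A) + (fraction_B * property_B)
Step 1: Contribution A = 70/100 * 4.66 GPa = 3.262 GPa
Step 2: Contribution B = 30/100 * 7.0 GPa = 2.1 GPa
Step 3: Blend Young's modulus = 3.262 + 2.1 = 5.362 GPa

5.362 GPa


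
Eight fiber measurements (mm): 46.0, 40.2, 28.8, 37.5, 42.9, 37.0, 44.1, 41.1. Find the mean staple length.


Formula: Mean = sum of lengths / count
Sum = 46.0 + 40.2 + 28.8 + 37.5 + 42.9 + 37.0 + 44.1 + 41.1
Sum = 317.6 mm
Mean = 317.6 / 8 = 39.70 mm

39.70 mm


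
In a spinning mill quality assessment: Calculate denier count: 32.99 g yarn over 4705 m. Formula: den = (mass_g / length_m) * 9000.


Formula: den = (mass_g / length_m) * 9000
Substituting: den = (32.99 / 4705) * 9000
Intermediate: 32.99 / 4705 = 0.00701169 g/m
den = 0.00701169 * 9000 = 63.1 denier

63.1 denier


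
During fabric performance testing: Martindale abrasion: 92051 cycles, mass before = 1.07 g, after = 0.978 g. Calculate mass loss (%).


Formula: Mass loss% = ((m_before - m_after) / m_before) * 100
Step 1: Mass loss = 1.07 - 0.978 = 0.092 g
Step 2: Ratio = 0.092 / 1.07 = 0.0859813
Step 3: Mass loss% = 0.0859813 * 100 = 8.59813% ≈ 8.60%

8.60%


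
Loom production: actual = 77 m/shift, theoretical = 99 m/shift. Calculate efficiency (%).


Formula: Efficiency% = (Actual output / Theoretical output) * 100
Efficiency% = (77 / 99) * 100
Efficiency% = 0.777778 * 100 = 77.7778% ≈ 77.8%

77.8%


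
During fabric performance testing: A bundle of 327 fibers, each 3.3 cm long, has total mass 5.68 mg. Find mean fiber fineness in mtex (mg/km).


Formula: fineness (mtex) = mass (mg) / total length (km) = (mass_mg / total_length_m) * 1000
Step 1: Convert fiber length: 3.3 cm = 0.033 m
Step 2: Total fiber length = 327 * 0.033 = 10.791 m
Step 3: Linear density = 5.68 mg / 10.791 m = 0.5264 mg/m
Step 4: fineness = 0.5264 * 1000 = 526.4 mtex

526.4 mtex


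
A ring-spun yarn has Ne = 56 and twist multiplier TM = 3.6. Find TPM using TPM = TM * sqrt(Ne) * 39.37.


Formula: TPM = TM * sqrt(Ne) * 39.37
Step 1: sqrt(Ne) = sqrt(56) = 7.4833
Step 2: TM * sqrt(Ne) = 3.6 * 7.4833 = 26.9399
Step 3: TPM = 26.9399 * 39.37 = 1061 twists/m

1061 twists/m


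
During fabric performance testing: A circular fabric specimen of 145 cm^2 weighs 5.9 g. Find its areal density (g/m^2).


Formula: GSM = mass_g / area_m2
Step 1: Convert area: 145 cm^2 = 145 / 10000 = 0.0145 m^2
Step 2: GSM = 5.9 g / 0.0145 m^2 = 406.9 g/m^2

406.9 g/m^2


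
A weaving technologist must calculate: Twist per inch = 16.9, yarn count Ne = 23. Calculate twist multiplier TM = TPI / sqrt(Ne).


Formula: TM = TPI / sqrt(Ne)
Step 1: sqrt(Ne) = sqrt(23) = 4.7958
Step 2: TM = 16.9 / 4.7958 = 3.52

3.52 TM


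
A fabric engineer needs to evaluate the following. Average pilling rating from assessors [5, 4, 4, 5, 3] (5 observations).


Formula: Mean = sum / count
Sum = 5 + 4 + 4 + 5 + 3 = 21
Mean = 21 / 5 = 4.2

4.2


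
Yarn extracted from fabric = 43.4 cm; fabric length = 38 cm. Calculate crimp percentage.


Formula: Crimp% = ((L_yarn - L_fabric) / L_fabric) * 100
Step 1: Extension = 43.4 - 38 = 5.4 cm
Step 2: Crimp% = (5.4 / 38) * 100
Step 3: Crimp% = 0.142105 * 100 = 14.2105% ≈ 14.2%

14.2%


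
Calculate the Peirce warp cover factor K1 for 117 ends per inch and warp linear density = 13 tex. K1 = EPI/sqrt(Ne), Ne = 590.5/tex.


Formula: K1 = EPI / sqrt(Ne), with Ne = 590.5 / tex_warp
Step 1: Ne = 590.5 / 13 = 45.423
Step 2: sqrt(Ne) = sqrt(45.423) = 6.7397
Step 3: K1 = 117 / 6.7397 = 17.4

17.4


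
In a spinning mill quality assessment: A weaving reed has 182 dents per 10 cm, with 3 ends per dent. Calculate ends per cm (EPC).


Formula: EPC = (dents per 10 cm * ends per dent) / 10
Step 1: Total ends per 10 cm = 182 * 3 = 546
Step 2: EPC = 546 / 10 = 54.6 ends/cm

54.6 ends/cm


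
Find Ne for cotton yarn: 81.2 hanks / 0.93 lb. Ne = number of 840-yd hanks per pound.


Formula: Ne = hanks / mass_lb
Substituting: Ne = 81.2 / 0.93
Ne = 87.3

87.3 Ne


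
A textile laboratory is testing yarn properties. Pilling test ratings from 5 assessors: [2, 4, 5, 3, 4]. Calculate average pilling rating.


Formula: Mean = sum / count
Sum = 2 + 4 + 5 + 3 + 4 = 18
Mean = 18 / 5 = 3.6

3.6


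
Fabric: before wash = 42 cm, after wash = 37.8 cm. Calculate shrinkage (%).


Formula: Shrinkage% = ((L_before - L_after) / L_before) * 100
Step 1: Shrinkage = 42 - 37.8 = 4.2 cm
Step 2: Shrinkage% = (4.2 / 42) * 100
Step 3: Shrinkage% = 0.1 * 100 = 10.0%

10.0%


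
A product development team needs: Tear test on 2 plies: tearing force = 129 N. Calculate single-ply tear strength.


Formula: Per-ply strength = Total force / Number of plies
Per-ply = 129 N / 2
Per-ply = 64.5 N

64.5 N


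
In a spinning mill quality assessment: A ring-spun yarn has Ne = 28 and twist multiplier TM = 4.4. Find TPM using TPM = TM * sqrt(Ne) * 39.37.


Formula: TPM = TM * sqrt(Ne) * 39.37
Step 1: sqrt(Ne) = sqrt(28) = 5.2915
Step 2: TM * sqrt(Ne) = 4.4 * 5.2915 = 23.2826
Step 3: TPM = 23.2826 * 39.37 = 917 twists/m

917 twists/m


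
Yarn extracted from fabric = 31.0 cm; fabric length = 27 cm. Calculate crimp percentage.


Formula: Crimp% = ((L_yarn - L_fabric) / L_fabric) * 100
Step 1: Extension = 31.0 - 27 = 4.0 cm
Step 2: Crimp% = (4.0 / 27) * 100
Step 3: Crimp% = 0.148148 * 100 = 14.8148% ≈ 14.8%

14.8%


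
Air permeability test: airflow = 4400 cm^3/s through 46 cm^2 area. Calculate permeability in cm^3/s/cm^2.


Formula: Air Permeability = Airflow / Test Area
AP = 4400 cm^3/s / 46 cm^2
AP = 95.7 cm^3/s/cm^2

95.7 cm^3/s/cm^2


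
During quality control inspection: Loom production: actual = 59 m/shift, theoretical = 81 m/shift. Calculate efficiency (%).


Formula: Efficiency% = (Actual output / Theoretical output) * 100
Efficiency% = (59 / 81) * 100
Efficiency% = 0.728395 * 100 = 72.8395% ≈ 72.8%

72.8%


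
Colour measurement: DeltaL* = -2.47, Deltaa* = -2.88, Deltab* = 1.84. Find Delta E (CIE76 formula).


Formula: Delta E = sqrt(dL*^2 + da*^2 + db*^2)
Step 1: dL*^2 = (-2.47)^2 = 6.1009
Step 2: da*^2 = (-2.88)^2 = 8.2944
Step 3: db*^2 = 1.84^2 = 3.3856
Step 4: Sum = 6.1009 + 8.2944 + 3.3856 = 17.7809
Step 5: Delta E = sqrt(17.7809) = 4.22

4.22 Delta E


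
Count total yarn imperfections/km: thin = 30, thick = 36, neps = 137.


Formula: Total = thin places + thick places + neps
Total = 30 + 36 + 137
Total = 203 imperfections/km

203 imperfections/km


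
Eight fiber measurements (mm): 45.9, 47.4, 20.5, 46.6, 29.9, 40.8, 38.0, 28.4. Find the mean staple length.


Formula: Mean = sum of lengths / count
Sum = 45.9 + 47.4 + 20.5 + 46.6 + 29.9 + 40.8 + 38.0 + 28.4
Sum = 297.5 mm
Mean = 297.5 / 8 = 37.19 mm

37.19 mm


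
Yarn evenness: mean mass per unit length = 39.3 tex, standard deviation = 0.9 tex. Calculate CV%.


Formula: CV% = (standard deviation / mean) * 100
Step 1: Ratio = 0.9 / 39.3 = 0.022901
Step 2: CV% = 0.022901 * 100 = 2.2901% ≈ 2.3%

2.3%


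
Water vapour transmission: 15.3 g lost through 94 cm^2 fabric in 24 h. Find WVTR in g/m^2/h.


Formula: WVTR = mass_loss / (area * time)
Step 1: Convert area: 94 cm^2 = 0.0094 m^2
Step 2: WVTR = 15.3 g / (0.0094 m^2 * 24 h)
Step 3: WVTR = 15.3 / 0.2256 = 67.8 g/m^2/h

67.8 g/m^2/h


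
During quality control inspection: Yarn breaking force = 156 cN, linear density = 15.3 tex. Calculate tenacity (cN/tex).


Formula: Tenacity = Breaking force / Linear density
Tenacity = 156 cN / 15.3 tex
Tenacity = 10.20 cN/tex

10.20 cN/tex


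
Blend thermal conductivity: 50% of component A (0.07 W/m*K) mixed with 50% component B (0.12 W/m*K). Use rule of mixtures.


Formula: Blend property = (fraction_A * property_A) + (fraction_B * property_B)
Step 1: Contribution A = 50/100 * 0.07 W/m*K = 0.035 W/m*K
Step 2: Contribution B = 50/100 * 0.12 W/m*K = 0.06 W/m*K
Step 3: Blend thermal conductivity = 0.035 + 0.06 = 0.095 W/m*K

0.095 W/m*K


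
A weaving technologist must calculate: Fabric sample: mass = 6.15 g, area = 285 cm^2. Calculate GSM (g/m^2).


Formula: GSM = mass_g / area_m2
Step 1: Convert area: 285 cm^2 = 285 / 10000 = 0.0285 m^2
Step 2: GSM = 6.15 g / 0.0285 m^2 = 215.8 g/m^2

215.8 g/m^2


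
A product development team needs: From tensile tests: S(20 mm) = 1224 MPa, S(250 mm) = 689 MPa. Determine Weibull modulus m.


Formula: m = ln(L1/L2) / ln(S2/S1)
Step 1: ln(L1/L2) = ln(20/250) = -2.52573
Step 2: S2/S1 = 689/1224 = 0.56291
Step 3: ln(S2/S1) = ln(0.56291) = -0.57464
Step 4: m = -2.52573 / -0.57464 = 4.40

4.40 (Weibull m)


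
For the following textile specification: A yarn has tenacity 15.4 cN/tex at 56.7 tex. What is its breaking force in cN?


Formula: Breaking force = Tenacity * Linear density
F = 15.4 cN/tex * 56.7 tex
F = 873.18 cN

873.18 cN


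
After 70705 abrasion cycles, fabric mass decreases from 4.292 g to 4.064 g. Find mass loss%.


Formula: Mass loss% = ((m_before - m_after) / m_before) * 100
Step 1: Mass loss = 4.292 - 4.064 = 0.228 g
Step 2: Ratio = 0.228 / 4.292 = 0.0531221
Step 3: Mass loss% = 0.0531221 * 100 = 5.31221% ≈ 5.31%

5.31%


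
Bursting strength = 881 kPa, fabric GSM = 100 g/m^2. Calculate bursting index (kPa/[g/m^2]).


Formula: Bursting Index = Bursting Strength / Fabric GSM
BI = 881 kPa / 100 g/m^2
BI = 8.810 kPa/(g/m^2)

8.810 kPa/(g/m^2)


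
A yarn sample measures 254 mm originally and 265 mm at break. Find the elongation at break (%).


Formula: Elongation (%) = ((L_break - L0) / L0) * 100
Step 1: Extension = 265 - 254 = 11 mm
Step 2: Elongation = (11 / 254) * 100
Step 3: Elongation = 0.043307 * 100 = 4.3307% ≈ 4.3%

4.3%


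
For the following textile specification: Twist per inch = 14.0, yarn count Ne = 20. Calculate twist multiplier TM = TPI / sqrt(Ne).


Formula: TM = TPI / sqrt(Ne)
Step 1: sqrt(Ne) = sqrt(20) = 4.4721
Step 2: TM = 14.0 / 4.4721 = 3.13

3.13 TM


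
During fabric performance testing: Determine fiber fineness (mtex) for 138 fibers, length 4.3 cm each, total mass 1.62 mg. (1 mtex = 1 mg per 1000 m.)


Formula: fineness (mtex) = mass (mg) / total length (km) = (mass_mg / total_length_m) * 1000
Step 1: Convert fiber length: 4.3 cm = 0.043 m
Step 2: Total fiber length = 138 * 0.043 = 5.934 m
Step 3: Linear density = 1.62 mg / 5.934 m = 0.2730 mg/m
Step 4: fineness = 0.2730 * 1000 = 273.0 mtex

273.0 mtex


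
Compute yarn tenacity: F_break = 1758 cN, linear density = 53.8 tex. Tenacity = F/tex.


Formula: Tenacity = Breaking force / Linear density
Tenacity = 1758 cN / 53.8 tex
Tenacity = 32.68 cN/tex

32.68 cN/tex


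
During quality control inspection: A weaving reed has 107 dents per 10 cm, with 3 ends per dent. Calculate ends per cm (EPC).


Formula: EPC = (dents per 10 cm * ends per dent) / 10
Step 1: Total ends per 10 cm = 107 * 3 = 321
Step 2: EPC = 321 / 10 = 32.1 ends/cm

32.1 ends/cm


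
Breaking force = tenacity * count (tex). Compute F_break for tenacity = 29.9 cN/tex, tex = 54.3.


Formula: Breaking force = Tenacity * Linear density
F = 29.9 cN/tex * 54.3 tex
F = 1623.57 cN

1623.57 cN


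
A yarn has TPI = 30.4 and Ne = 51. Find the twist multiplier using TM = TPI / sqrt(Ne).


Formula: TM = TPI / sqrt(Ne)
Step 1: sqrt(Ne) = sqrt(51) = 7.1414
Step 2: TM = 30.4 / 7.1414 = 4.26

4.26 TM


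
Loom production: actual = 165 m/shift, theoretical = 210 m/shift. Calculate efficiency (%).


Formula: Efficiency% = (Actual output / Theoretical output) * 100
Efficiency% = (165 / 210) * 100
Efficiency% = 0.785714 * 100 = 78.5714% ≈ 78.6%

78.6%


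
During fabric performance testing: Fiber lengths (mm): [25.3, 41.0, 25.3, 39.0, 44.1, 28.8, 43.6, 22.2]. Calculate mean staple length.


Formula: Mean = sum of lengths / count
Sum = 25.3 + 41.0 + 25.3 + 39.0 + 44.1 + 28.8 + 43.6 + 22.2
Sum = 269.3 mm
Mean = 269.3 / 8 = 33.66 mm

33.66 mm


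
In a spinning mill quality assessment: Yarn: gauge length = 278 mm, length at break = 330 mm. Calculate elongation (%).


Formula: Elongation (%) = ((L_break - L0) / L0) * 100
Step 1: Extension = 330 - 278 = 52 mm
Step 2: Elongation = (52 / 278) * 100
Step 3: Elongation = 0.18705 * 100 = 18.705% ≈ 18.7%

18.7%


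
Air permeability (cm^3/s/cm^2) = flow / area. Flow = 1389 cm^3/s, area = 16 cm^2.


Formula: Air Permeability = Airflow / Test Area
AP = 1389 cm^3/s / 16 cm^2
AP = 86.8 cm^3/s/cm^2

86.8 cm^3/s/cm^2


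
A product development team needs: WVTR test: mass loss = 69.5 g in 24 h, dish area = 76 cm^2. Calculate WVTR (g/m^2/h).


Formula: WVTR = mass_loss / (area * time)
Step 1: Convert area: 76 cm^2 = 0.0076 m^2
Step 2: WVTR = 69.5 g / (0.0076 m^2 * 24 h)
Step 3: WVTR = 69.5 / 0.1824 = 381.0 g/m^2/h

381.0 g/m^2/h


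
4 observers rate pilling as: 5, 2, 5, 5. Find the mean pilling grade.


Formula: Mean = sum / count
Sum = 5 + 2 + 5 + 5 = 17
Mean = 17 / 4 = 4.3

4.3


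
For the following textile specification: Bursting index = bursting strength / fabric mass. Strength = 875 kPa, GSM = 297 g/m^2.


Formula: Bursting Index = Bursting Strength / Fabric GSM
BI = 875 kPa / 297 g/m^2
BI = 2.946 kPa/(g/m^2)

2.946 kPa/(g/m^2)


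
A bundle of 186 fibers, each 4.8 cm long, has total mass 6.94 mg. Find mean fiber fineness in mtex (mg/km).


Formula: fineness (mtex) = mass (mg) / total length (km) = (mass_mg / total_length_m) * 1000
Step 1: Convert fiber length: 4.8 cm = 0.048 m
Step 2: Total fiber length = 186 * 0.048 = 8.928 m
Step 3: Linear density = 6.94 mg / 8.928 m = 0.7773 mg/m
Step 4: fineness = 0.7773 * 1000 = 777.3 mtex

777.3 mtex


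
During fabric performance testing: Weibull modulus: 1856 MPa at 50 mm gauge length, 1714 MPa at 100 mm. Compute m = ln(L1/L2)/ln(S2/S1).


Formula: m = ln(L1/L2) / ln(S2/S1)
Step 1: ln(L1/L2) = ln(50/100) = -0.69315
Step 2: S2/S1 = 1714/1856 = 0.92349
Step 3: ln(S2/S1) = ln(0.92349) = -0.07960
Step 4: m = -0.69315 / -0.07960 = 8.71

8.71 (Weibull m)


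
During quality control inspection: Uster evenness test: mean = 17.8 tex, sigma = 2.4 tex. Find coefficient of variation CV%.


Formula: CV% = (standard deviation / mean) * 100
Step 1: Ratio = 2.4 / 17.8 = 0.134831
Step 2: CV% = 0.134831 * 100 = 13.4831% ≈ 13.5%

13.5%


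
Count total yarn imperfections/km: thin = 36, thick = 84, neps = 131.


Formula: Total = thin places + thick places + neps
Total = 36 + 84 + 131
Total = 251 imperfections/km

251 imperfections/km


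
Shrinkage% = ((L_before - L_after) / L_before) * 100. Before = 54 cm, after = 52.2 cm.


Formula: Shrinkage% = ((L_before - L_after) / L_before) * 100
Step 1: Shrinkage = 54 - 52.2 = 1.8 cm
Step 2: Shrinkage% = (1.8 / 54) * 100
Step 3: Shrinkage% = 0.033333 * 100 = 3.3333% ≈ 3.3%

3.3%


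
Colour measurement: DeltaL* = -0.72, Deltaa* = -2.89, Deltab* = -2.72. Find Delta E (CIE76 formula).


Formula: Delta E = sqrt(dL*^2 + da*^2 + db*^2)
Step 1: dL*^2 = (-0.72)^2 = 0.5184
Step 2: da*^2 = (-2.89)^2 = 8.3521
Step 3: db*^2 = (-2.72)^2 = 7.3984
Step 4: Sum = 0.5184 + 8.3521 + 7.3984 = 16.2689
Step 5: Delta E = sqrt(16.2689) = 4.03

4.03 Delta E


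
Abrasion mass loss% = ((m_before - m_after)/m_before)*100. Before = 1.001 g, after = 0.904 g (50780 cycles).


Formula: Mass loss% = ((m_before - m_after) / m_before) * 100
Step 1: Mass loss = 1.001 - 0.904 = 0.097 g
Step 2: Ratio = 0.097 / 1.001 = 0.0969031
Step 3: Mass loss% = 0.0969031 * 100 = 9.69031% ≈ 9.69%

9.69%


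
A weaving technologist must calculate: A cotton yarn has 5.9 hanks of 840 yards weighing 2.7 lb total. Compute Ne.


Formula: Ne = hanks / mass_lb
Substituting: Ne = 5.9 / 2.7
Ne = 2.2

2.2 Ne


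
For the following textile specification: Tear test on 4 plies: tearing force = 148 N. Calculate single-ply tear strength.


Formula: Per-ply strength = Total force / Number of plies
Per-ply = 148 N / 4
Per-ply = 37 N

37 N


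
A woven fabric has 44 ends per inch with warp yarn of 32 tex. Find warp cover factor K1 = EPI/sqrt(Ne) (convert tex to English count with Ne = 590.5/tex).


Formula: K1 = EPI / sqrt(Ne), with Ne = 590.5 / tex_warp
Step 1: Ne = 590.5 / 32 = 18.453
Step 2: sqrt(Ne) = sqrt(18.453) = 4.2957
Step 3: K1 = 44 / 4.2957 = 10.2

10.2


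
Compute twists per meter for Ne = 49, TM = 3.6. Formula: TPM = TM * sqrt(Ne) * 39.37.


Formula: TPM = TM * sqrt(Ne) * 39.37
Step 1: sqrt(Ne) = sqrt(49) = 7
Step 2: TM * sqrt(Ne) = 3.6 * 7 = 25.2
Step 3: TPM = 25.2 * 39.37 = 992 twists/m

992 twists/m


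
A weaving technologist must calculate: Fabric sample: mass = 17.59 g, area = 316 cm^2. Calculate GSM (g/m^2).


Formula: GSM = mass_g / area_m2
Step 1: Convert area: 316 cm^2 = 316 / 10000 = 0.0316 m^2
Step 2: GSM = 17.59 g / 0.0316 m^2 = 556.6 g/m^2

556.6 g/m^2


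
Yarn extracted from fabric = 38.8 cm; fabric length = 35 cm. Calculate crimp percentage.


Formula: Crimp% = ((L_yarn - L_fabric) / L_fabric) * 100
Step 1: Extension = 38.8 - 35 = 3.8 cm
Step 2: Crimp% = (3.8 / 35) * 100
Step 3: Crimp% = 0.108571 * 100 = 10.8571% ≈ 10.9%

10.9%


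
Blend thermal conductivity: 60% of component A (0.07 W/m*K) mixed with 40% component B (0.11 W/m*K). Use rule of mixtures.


Formula: Blend property = (fraction_A * property_A) + (fraction_B * property_B)
Step 1: Contribution A = 60/100 * 0.07 W/m*K = 0.042 W/m*K
Step 2: Contribution B = 40/100 * 0.11 W/m*K = 0.044 W/m*K
Step 3: Blend thermal conductivity = 0.042 + 0.044 = 0.086 W/m*K

0.086 W/m*K


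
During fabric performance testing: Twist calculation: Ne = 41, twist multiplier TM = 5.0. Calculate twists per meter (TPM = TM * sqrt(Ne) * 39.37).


Formula: TPM = TM * sqrt(Ne) * 39.37
Step 1: sqrt(Ne) = sqrt(41) = 6.4031
Step 2: TM * sqrt(Ne) = 5.0 * 6.4031 = 32.0155
Step 3: TPM = 32.0155 * 39.37 = 1260 twists/m

1260 twists/m


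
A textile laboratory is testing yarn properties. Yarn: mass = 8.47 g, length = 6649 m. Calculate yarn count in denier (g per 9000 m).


Formula: den = (mass_g / length_m) * 9000
Substituting: den = (8.47 / 6649) * 9000
Intermediate: 8.47 / 6649 = 0.00127388 g/m
den = 0.00127388 * 9000 = 11.5 denier

11.5 denier


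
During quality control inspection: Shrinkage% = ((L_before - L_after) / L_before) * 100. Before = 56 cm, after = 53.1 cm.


Formula: Shrinkage% = ((L_before - L_after) / L_before) * 100
Step 1: Shrinkage = 56 - 53.1 = 2.9 cm
Step 2: Shrinkage% = (2.9 / 56) * 100
Step 3: Shrinkage% = 0.051786 * 100 = 5.1786% ≈ 5.2%

5.2%


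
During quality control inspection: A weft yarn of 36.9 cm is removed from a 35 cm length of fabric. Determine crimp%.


Formula: Crimp% = ((L_yarn - L_fabric) / L_fabric) * 100
Step 1: Extension = 36.9 - 35 = 1.9 cm
Step 2: Crimp% = (1.9 / 35) * 100
Step 3: Crimp% = 0.054286 * 100 = 5.4286% ≈ 5.4%

5.4%


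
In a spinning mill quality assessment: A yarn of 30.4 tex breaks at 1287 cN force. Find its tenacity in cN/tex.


Formula: Tenacity = Breaking force / Linear density
Tenacity = 1287 cN / 30.4 tex
Tenacity = 42.34 cN/tex

42.34 cN/tex


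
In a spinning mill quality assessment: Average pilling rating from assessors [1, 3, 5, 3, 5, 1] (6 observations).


Formula: Mean = sum / count
Sum = 1 + 3 + 5 + 3 + 5 + 1 = 18
Mean = 18 / 6 = 3.0

3.0


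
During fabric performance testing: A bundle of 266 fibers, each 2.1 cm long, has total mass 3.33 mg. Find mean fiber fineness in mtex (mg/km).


Formula: fineness (mtex) = mass (mg) / total length (km) = (mass_mg / total_length_m) * 1000
Step 1: Convert fiber length: 2.1 cm = 0.021 m
Step 2: Total fiber length = 266 * 0.021 = 5.586 m
Step 3: Linear density = 3.33 mg / 5.586 m = 0.5961 mg/m
Step 4: fineness = 0.5961 * 1000 = 596.1 mtex

596.1 mtex


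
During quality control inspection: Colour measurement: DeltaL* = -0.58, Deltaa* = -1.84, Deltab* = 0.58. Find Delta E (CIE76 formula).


Formula: Delta E = sqrt(dL*^2 + da*^2 + db*^2)
Step 1: dL*^2 = (-0.58)^2 = 0.3364
Step 2: da*^2 = (-1.84)^2 = 3.3856
Step 3: db*^2 = 0.58^2 = 0.3364
Step 4: Sum = 0.3364 + 3.3856 + 0.3364 = 4.0584
Step 5: Delta E = sqrt(4.0584) = 2.01

2.01 Delta E


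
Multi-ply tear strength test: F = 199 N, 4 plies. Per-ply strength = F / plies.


Formula: Per-ply strength = Total force / Number of plies
Per-ply = 199 N / 4
Per-ply = 49.75 N

49.75 N


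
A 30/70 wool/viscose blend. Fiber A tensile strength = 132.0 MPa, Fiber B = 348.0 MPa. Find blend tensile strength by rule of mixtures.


Formula: Blend property = (fraction_A * property_A) + (fraction_B * property_B)
Step 1: Contribution A = 30/100 * 132.0 MPa = 39.6 MPa
Step 2: Contribution B = 70/100 * 348.0 MPa = 243.6 MPa
Step 3: Blend tensile strength = 39.6 + 243.6 = 283.2 MPa

283.2 MPa


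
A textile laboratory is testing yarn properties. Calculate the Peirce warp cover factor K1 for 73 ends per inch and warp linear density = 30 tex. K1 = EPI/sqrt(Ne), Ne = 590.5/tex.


Formula: K1 = EPI / sqrt(Ne), with Ne = 590.5 / tex_warp
Step 1: Ne = 590.5 / 30 = 19.683
Step 2: sqrt(Ne) = sqrt(19.683) = 4.4366
Step 3: K1 = 73 / 4.4366 = 16.5

16.5


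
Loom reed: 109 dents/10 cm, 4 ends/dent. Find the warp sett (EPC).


Formula: EPC = (dents per 10 cm * ends per dent) / 10
Step 1: Total ends per 10 cm = 109 * 4 = 436
Step 2: EPC = 436 / 10 = 43.6 ends/cm

43.6 ends/cm


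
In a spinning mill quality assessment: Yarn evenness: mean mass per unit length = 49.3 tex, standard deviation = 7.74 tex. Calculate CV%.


Formula: CV% = (standard deviation / mean) * 100
Step 1: Ratio = 7.74 / 49.3 = 0.156998
Step 2: CV% = 0.156998 * 100 = 15.6998% ≈ 15.7%

15.7%


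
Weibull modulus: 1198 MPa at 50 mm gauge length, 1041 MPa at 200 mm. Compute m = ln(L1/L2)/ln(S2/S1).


Formula: m = ln(L1/L2) / ln(S2/S1)
Step 1: ln(L1/L2) = ln(50/200) = -1.38629
Step 2: S2/S1 = 1041/1198 = 0.86895
Step 3: ln(S2/S1) = ln(0.86895) = -0.14047
Step 4: m = -1.38629 / -0.14047 = 9.87

9.87 (Weibull m)


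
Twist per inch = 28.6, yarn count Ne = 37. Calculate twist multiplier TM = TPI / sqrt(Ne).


Formula: TM = TPI / sqrt(Ne)
Step 1: sqrt(Ne) = sqrt(37) = 6.0828
Step 2: TM = 28.6 / 6.0828 = 4.70

4.70 TM


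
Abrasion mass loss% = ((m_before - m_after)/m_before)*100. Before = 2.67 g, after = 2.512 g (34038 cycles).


Formula: Mass loss% = ((m_before - m_after) / m_before) * 100
Step 1: Mass loss = 2.67 - 2.512 = 0.158 g
Step 2: Ratio = 0.158 / 2.67 = 0.059176
Step 3: Mass loss% = 0.059176 * 100 = 5.9176% ≈ 5.92%

5.92%


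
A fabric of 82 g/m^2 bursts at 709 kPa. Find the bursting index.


Formula: Bursting Index = Bursting Strength / Fabric GSM
BI = 709 kPa / 82 g/m^2
BI = 8.646 kPa/(g/m^2)

8.646 kPa/(g/m^2)


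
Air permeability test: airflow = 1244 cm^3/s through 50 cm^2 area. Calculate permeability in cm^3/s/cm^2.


Formula: Air Permeability = Airflow / Test Area
AP = 1244 cm^3/s / 50 cm^2
AP = 24.9 cm^3/s/cm^2

24.9 cm^3/s/cm^2


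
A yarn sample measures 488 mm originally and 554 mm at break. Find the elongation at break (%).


Formula: Elongation (%) = ((L_break - L0) / L0) * 100
Step 1: Extension = 554 - 488 = 66 mm
Step 2: Elongation = (66 / 488) * 100
Step 3: Elongation = 0.135246 * 100 = 13.5246% ≈ 13.5%

13.5%


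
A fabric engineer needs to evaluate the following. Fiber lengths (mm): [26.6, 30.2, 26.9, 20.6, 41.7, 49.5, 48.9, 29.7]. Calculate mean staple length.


Formula: Mean = sum of lengths / count
Sum = 26.6 + 30.2 + 26.9 + 20.6 + 41.7 + 49.5 + 48.9 + 29.7
Sum = 274.1 mm
Mean = 274.1 / 8 = 34.26 mm

34.26 mm


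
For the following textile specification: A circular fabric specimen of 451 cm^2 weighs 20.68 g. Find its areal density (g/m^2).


Formula: GSM = mass_g / area_m2
Step 1: Convert area: 451 cm^2 = 451 / 10000 = 0.0451 m^2
Step 2: GSM = 20.68 g / 0.0451 m^2 = 458.5 g/m^2

458.5 g/m^2


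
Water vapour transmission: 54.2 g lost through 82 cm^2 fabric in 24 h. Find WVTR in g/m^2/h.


Formula: WVTR = mass_loss / (area * time)
Step 1: Convert area: 82 cm^2 = 0.0082 m^2
Step 2: WVTR = 54.2 g / (0.0082 m^2 * 24 h)
Step 3: WVTR = 54.2 / 0.1968 = 275.4 g/m^2/h

275.4 g/m^2/h


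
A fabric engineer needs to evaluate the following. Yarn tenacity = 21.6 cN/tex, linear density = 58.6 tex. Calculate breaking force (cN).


Formula: Breaking force = Tenacity * Linear density
F = 21.6 cN/tex * 58.6 tex
F = 1265.76 cN

1265.76 cN


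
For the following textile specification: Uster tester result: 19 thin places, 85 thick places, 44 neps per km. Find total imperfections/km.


Formula: Total = thin places + thick places + neps
Total = 19 + 85 + 44
Total = 148 imperfections/km

148 imperfections/km


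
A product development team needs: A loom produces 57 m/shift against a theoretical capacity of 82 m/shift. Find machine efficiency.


Formula: Efficiency% = (Actual output / Theoretical output) * 100
Efficiency% = (57 / 82) * 100
Efficiency% = 0.695122 * 100 = 69.5122% ≈ 69.5%

69.5%


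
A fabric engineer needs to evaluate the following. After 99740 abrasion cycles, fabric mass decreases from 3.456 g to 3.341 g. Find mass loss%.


Formula: Mass loss% = ((m_before - m_after) / m_before) * 100
Step 1: Mass loss = 3.456 - 3.341 = 0.115 g
Step 2: Ratio = 0.115 / 3.456 = 0.0332755
Step 3: Mass loss% = 0.0332755 * 100 = 3.32755% ≈ 3.33%

3.33%


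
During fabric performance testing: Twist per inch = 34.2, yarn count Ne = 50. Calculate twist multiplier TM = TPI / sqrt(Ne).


Formula: TM = TPI / sqrt(Ne)
Step 1: sqrt(Ne) = sqrt(50) = 7.0711
Step 2: TM = 34.2 / 7.0711 = 4.84

4.84 TM


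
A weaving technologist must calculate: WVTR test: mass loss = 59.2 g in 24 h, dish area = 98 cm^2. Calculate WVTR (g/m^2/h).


Formula: WVTR = mass_loss / (area * time)
Step 1: Convert area: 98 cm^2 = 0.0098 m^2
Step 2: WVTR = 59.2 g / (0.0098 m^2 * 24 h)
Step 3: WVTR = 59.2 / 0.2352 = 251.7 g/m^2/h

251.7 g/m^2/h


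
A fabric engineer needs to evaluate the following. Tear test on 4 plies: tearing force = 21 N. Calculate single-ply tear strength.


Formula: Per-ply strength = Total force / Number of plies
Per-ply = 21 N / 4
Per-ply = 5.25 N

5.25 N


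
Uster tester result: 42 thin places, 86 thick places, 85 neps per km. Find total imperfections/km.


Formula: Total = thin places + thick places + neps
Total = 42 + 86 + 85
Total = 213 imperfections/km

213 imperfections/km


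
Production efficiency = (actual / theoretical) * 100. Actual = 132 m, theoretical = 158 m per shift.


Formula: Efficiency% = (Actual output / Theoretical output) * 100
Efficiency% = (132 / 158) * 100
Efficiency% = 0.835443 * 100 = 83.5443% ≈ 83.5%

83.5%


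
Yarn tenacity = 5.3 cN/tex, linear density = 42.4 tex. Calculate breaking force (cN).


Formula: Breaking force = Tenacity * Linear density
F = 5.3 cN/tex * 42.4 tex
F = 224.72 cN

224.72 cN


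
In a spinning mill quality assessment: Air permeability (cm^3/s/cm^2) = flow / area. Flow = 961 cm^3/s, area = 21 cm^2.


Formula: Air Permeability = Airflow / Test Area
AP = 961 cm^3/s / 21 cm^2
AP = 45.8 cm^3/s/cm^2

45.8 cm^3/s/cm^2


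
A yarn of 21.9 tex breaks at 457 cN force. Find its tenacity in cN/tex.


Formula: Tenacity = Breaking force / Linear density
Tenacity = 457 cN / 21.9 tex
Tenacity = 20.87 cN/tex

20.87 cN/tex


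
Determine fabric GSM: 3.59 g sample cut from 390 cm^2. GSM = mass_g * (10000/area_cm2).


Formula: GSM = mass_g / area_m2
Step 1: Convert area: 390 cm^2 = 390 / 10000 = 0.039 m^2
Step 2: GSM = 3.59 g / 0.039 m^2 = 92.1 g/m^2

92.1 g/m^2


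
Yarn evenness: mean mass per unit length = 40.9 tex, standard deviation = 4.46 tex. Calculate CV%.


Formula: CV% = (standard deviation / mean) * 100
Step 1: Ratio = 4.46 / 40.9 = 0.109046
Step 2: CV% = 0.109046 * 100 = 10.9046% ≈ 10.9%

10.9%


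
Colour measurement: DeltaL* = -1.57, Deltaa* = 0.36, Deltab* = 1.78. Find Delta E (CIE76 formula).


Formula: Delta E = sqrt(dL*^2 + da*^2 + db*^2)
Step 1: dL*^2 = (-1.57)^2 = 2.4649
Step 2: da*^2 = 0.36^2 = 0.1296
Step 3: db*^2 = 1.78^2 = 3.1684
Step 4: Sum = 2.4649 + 0.1296 + 3.1684 = 5.7629
Step 5: Delta E = sqrt(5.7629) = 2.4

2.4 Delta E


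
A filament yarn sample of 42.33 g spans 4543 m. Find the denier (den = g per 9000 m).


Formula: den = (mass_g / length_m) * 9000
Substituting: den = (42.33 / 4543) * 9000
Intermediate: 42.33 / 4543 = 0.00931763 g/m
den = 0.00931763 * 9000 = 83.9 denier

83.9 denier


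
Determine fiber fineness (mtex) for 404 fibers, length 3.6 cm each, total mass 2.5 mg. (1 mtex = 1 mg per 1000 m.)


Formula: fineness (mtex) = mass (mg) / total length (km) = (mass_mg / total_length_m) * 1000
Step 1: Convert fiber length: 3.6 cm = 0.036 m
Step 2: Total fiber length = 404 * 0.036 = 14.544 m
Step 3: Linear density = 2.5 mg / 14.544 m = 0.1719 mg/m
Step 4: fineness = 0.1719 * 1000 = 171.9 mtex

171.9 mtex


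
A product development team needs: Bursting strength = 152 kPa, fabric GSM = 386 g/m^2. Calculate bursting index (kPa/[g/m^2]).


Formula: Bursting Index = Bursting Strength / Fabric GSM
BI = 152 kPa / 386 g/m^2
BI = 0.394 kPa/(g/m^2)

0.394 kPa/(g/m^2)


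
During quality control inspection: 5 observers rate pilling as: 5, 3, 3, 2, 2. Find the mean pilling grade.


Formula: Mean = sum / count
Sum = 5 + 3 + 3 + 2 + 2 = 15
Mean = 15 / 5 = 3.0

3.0


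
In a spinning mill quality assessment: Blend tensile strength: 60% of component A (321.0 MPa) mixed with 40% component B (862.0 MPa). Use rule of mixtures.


Formula: Blend property = (fraction_A * property_A) + (fraction_B * property_B)
Step 1: Contribution A = 60/100 * 321.0 MPa = 192.6 MPa
Step 2: Contribution B = 40/100 * 862.0 MPa = 344.8 MPa
Step 3: Blend tensile strength = 192.6 + 344.8 = 537.4 MPa

537.4 MPa


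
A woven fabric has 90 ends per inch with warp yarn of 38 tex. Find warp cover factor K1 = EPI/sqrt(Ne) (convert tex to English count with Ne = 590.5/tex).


Formula: K1 = EPI / sqrt(Ne), with Ne = 590.5 / tex_warp
Step 1: Ne = 590.5 / 38 = 15.539
Step 2: sqrt(Ne) = sqrt(15.539) = 3.942
Step 3: K1 = 90 / 3.942 = 22.8

22.8


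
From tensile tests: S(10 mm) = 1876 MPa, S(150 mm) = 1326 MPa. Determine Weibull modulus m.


Formula: m = ln(L1/L2) / ln(S2/S1)
Step 1: ln(L1/L2) = ln(10/150) = -2.70805
Step 2: S2/S1 = 1326/1876 = 0.70682
Step 3: ln(S2/S1) = ln(0.70682) = -0.34698
Step 4: m = -2.70805 / -0.34698 = 7.80

7.80 (Weibull m)


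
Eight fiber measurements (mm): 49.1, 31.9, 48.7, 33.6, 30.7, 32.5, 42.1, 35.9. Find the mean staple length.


Formula: Mean = sum of lengths / count
Sum = 49.1 + 31.9 + 48.7 + 33.6 + 30.7 + 32.5 + 42.1 + 35.9
Sum = 304.5 mm
Mean = 304.5 / 8 = 38.06 mm

38.06 mm


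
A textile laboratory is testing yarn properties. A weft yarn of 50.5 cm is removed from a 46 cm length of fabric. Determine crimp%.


Formula: Crimp% = ((L_yarn - L_fabric) / L_fabric) * 100
Step 1: Extension = 50.5 - 46 = 4.5 cm
Step 2: Crimp% = (4.5 / 46) * 100
Step 3: Crimp% = 0.097826 * 100 = 9.7826% ≈ 9.8%

9.8%


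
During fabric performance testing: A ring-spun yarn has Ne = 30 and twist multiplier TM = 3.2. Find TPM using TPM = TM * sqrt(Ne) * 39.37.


Formula: TPM = TM * sqrt(Ne) * 39.37
Step 1: sqrt(Ne) = sqrt(30) = 5.4772
Step 2: TM * sqrt(Ne) = 3.2 * 5.4772 = 17.527
Step 3: TPM = 17.527 * 39.37 = 690 twists/m

690 twists/m


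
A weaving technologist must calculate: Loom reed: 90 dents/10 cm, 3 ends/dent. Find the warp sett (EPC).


Formula: EPC = (dents per 10 cm * ends per dent) / 10
Step 1: Total ends per 10 cm = 90 * 3 = 270
Step 2: EPC = 270 / 10 = 27.0 ends/cm

27.0 ends/cm


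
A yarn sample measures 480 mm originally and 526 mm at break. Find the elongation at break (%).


Formula: Elongation (%) = ((L_break - L0) / L0) * 100
Step 1: Extension = 526 - 480 = 46 mm
Step 2: Elongation = (46 / 480) * 100
Step 3: Elongation = 0.095833 * 100 = 9.5833% ≈ 9.6%

9.6%


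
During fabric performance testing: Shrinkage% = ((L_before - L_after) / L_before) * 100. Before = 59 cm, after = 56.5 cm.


Formula: Shrinkage% = ((L_before - L_after) / L_before) * 100
Step 1: Shrinkage = 59 - 56.5 = 2.5 cm
Step 2: Shrinkage% = (2.5 / 59) * 100
Step 3: Shrinkage% = 0.042373 * 100 = 4.2373% ≈ 4.2%

4.2%


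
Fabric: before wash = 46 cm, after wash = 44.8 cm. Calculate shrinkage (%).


Formula: Shrinkage% = ((L_before - L_after) / L_before) * 100
Step 1: Shrinkage = 46 - 44.8 = 1.2 cm
Step 2: Shrinkage% = (1.2 / 46) * 100
Step 3: Shrinkage% = 0.026087 * 100 = 2.6087% ≈ 2.6%

2.6%


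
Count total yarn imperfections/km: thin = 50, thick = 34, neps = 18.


Formula: Total = thin places + thick places + neps
Total = 50 + 34 + 18
Total = 102 imperfections/km

102 imperfections/km


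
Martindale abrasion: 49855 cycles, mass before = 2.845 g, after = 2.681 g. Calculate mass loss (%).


Formula: Mass loss% = ((m_before - m_after) / m_before) * 100
Step 1: Mass loss = 2.845 - 2.681 = 0.164 g
Step 2: Ratio = 0.164 / 2.845 = 0.057645
Step 3: Mass loss% = 0.057645 * 100 = 5.7645% ≈ 5.76%

5.76%


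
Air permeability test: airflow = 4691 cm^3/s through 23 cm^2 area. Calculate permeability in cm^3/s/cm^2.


Formula: Air Permeability = Airflow / Test Area
AP = 4691 cm^3/s / 23 cm^2
AP = 204.0 cm^3/s/cm^2

204.0 cm^3/s/cm^2


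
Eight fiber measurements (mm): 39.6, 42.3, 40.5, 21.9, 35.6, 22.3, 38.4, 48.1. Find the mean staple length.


Formula: Mean = sum of lengths / count
Sum = 39.6 + 42.3 + 40.5 + 21.9 + 35.6 + 22.3 + 38.4 + 48.1
Sum = 288.7 mm
Mean = 288.7 / 8 = 36.09 mm

36.09 mm


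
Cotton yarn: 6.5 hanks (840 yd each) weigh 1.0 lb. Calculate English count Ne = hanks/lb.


Formula: Ne = hanks / mass_lb
Substituting: Ne = 6.5 / 1.0
Ne = 6.5

6.5 Ne


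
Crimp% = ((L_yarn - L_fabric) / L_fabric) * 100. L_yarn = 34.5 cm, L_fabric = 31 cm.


Formula: Crimp% = ((L_yarn - L_fabric) / L_fabric) * 100
Step 1: Extension = 34.5 - 31 = 3.5 cm
Step 2: Crimp% = (3.5 / 31) * 100
Step 3: Crimp% = 0.112903 * 100 = 11.2903% ≈ 11.3%

11.3%


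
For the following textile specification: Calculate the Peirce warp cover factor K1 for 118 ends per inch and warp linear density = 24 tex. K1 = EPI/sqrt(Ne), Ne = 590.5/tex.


Formula: K1 = EPI / sqrt(Ne), with Ne = 590.5 / tex_warp
Step 1: Ne = 590.5 / 24 = 24.604
Step 2: sqrt(Ne) = sqrt(24.604) = 4.9602
Step 3: K1 = 118 / 4.9602 = 23.8

23.8
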